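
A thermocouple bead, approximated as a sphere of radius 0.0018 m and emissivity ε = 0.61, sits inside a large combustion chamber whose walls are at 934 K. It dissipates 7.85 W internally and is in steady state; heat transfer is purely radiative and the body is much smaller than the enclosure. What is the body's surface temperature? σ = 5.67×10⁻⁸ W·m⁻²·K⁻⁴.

T ≈ 1590 K

For a small grey body in a large enclosure, net radiated power = εσA(T⁴ − T_w⁴).
Steady state: P = εσA(T⁴ − T_w⁴) with A = 4πr² = 4.072×10⁻⁵ m².
T⁴ = P/(εσA) + T_w⁴ = 7.85/(0.61·5.67×10⁻⁸·4.072×10⁻⁵) + (934)⁴
    = 5.574×10¹² + 7.610×10¹¹ = 6.335×10¹² K⁴.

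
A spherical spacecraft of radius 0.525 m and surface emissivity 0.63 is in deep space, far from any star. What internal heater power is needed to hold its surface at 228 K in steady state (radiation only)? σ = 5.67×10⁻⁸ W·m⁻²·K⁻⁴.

P = εσ·4πr²·T⁴.
4πr² = 3.464 m²; T⁴ = 2.702×10⁹ K⁴.
P = 0.63·5.67×10⁻⁸·3.464·2.702×10⁹.

P ≈ 334 W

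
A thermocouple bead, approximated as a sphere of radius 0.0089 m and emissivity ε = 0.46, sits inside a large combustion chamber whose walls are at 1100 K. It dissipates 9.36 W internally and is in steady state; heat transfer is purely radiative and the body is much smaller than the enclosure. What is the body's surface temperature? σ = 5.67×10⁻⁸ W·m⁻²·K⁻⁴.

T ≈ 1160 K

For a small grey body in a large enclosure, net radiated power = εσA(T⁴ − T_w⁴).
Steady state: P = εσA(T⁴ − T_w⁴) with A = 4πr² = 9.954×10⁻⁴ m².
T⁴ = P/(εσA) + T_w⁴ = 9.36/(0.46·5.67×10⁻⁸·9.954×10⁻⁴) + (1100)⁴
    = 3.605×10¹¹ + 1.464×10¹² = 1.825×10¹² K⁴.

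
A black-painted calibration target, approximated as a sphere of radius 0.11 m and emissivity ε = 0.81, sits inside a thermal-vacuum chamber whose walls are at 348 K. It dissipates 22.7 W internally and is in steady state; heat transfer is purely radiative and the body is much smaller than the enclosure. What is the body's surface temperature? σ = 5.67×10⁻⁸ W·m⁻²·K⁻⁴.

For a small grey body in a large enclosure, net radiated power = εσA(T⁴ − T_w⁴).
Steady state: P = εσA(T⁴ − T_w⁴) with A = 4πr² = 0.1521 m².
T⁴ = P/(εσA) + T_w⁴ = 22.7/(0.81·5.67×10⁻⁸·0.1521) + (348)⁴
    = 3.251×10⁹ + 1.467×10¹⁰ = 1.792×10¹⁰ K⁴.

T ≈ 366 K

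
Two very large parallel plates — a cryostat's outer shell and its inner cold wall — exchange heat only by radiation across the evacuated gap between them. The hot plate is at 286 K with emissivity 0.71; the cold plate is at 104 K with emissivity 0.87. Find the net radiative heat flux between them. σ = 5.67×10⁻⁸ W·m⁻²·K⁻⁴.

q ≈ 239 W/m²

For two infinite grey parallel plates, q = σ(T₁⁴ − T₂⁴)/(1/ε₁ + 1/ε₂ − 1).
T₁⁴ − T₂⁴ = 6.691×10⁹ − 1.170×10⁸ = 6.574×10⁹ K⁴.
1/ε₁ + 1/ε₂ − 1 = 1.408 + 1.149 − 1 = 1.558.
q = 5.67×10⁻⁸ × 6.574×10⁹ / 1.558.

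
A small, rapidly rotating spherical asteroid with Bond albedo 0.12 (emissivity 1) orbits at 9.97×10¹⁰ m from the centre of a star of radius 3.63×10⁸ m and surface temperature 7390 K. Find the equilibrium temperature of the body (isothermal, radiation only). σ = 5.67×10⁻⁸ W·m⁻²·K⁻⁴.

The star's surface emits σT_*⁴; at distance d the flux is S = σT_*⁴(R_*/d)².
S = 5.67×10⁻⁸·(7390)⁴·(3.63×10⁸/9.97×10¹⁰)² = 2242 W/m².
For an isothermal sphere T⁴ = (1−a)S/(4σ) = 8.698×10⁹ K⁴.

T ≈ 305 K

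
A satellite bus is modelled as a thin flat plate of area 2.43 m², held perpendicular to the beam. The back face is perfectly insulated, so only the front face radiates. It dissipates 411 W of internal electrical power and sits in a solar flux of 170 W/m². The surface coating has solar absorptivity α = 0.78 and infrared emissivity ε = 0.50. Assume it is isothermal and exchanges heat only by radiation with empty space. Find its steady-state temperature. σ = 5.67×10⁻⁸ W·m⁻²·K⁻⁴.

At steady state, absorbed solar power + internal power = radiated power.
Absorbed: α·S·A_cross = 0.78·170·2.430 = 322.2 W (cross-section A).
Total input = 322.2 + 411 = 733.2 W.
Radiated: εσ·A_surf·T⁴ with A_surf = A = 2.430 m².
T⁴ = 733.2/(0.50·5.67×10⁻⁸·2.430) = 1.064×10¹⁰ K⁴.

T ≈ 321 K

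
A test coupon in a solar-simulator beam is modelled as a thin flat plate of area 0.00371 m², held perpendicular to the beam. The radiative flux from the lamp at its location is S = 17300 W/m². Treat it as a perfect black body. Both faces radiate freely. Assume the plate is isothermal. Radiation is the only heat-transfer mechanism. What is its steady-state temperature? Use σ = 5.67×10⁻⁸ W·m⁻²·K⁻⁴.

At equilibrium, absorbed power = emitted power.
Absorbing cross-section = A = 0.003710 m²; emitting surface = 2A = 0.007420 m² (ratio 2).
S·A_cross = εσ·A_surf·T⁴  ⇒  T⁴ = S/(2σ).
T⁴ = 1.00·17300/(2·5.67×10⁻⁸) = 1.526×10¹¹ K⁴.
T = (1.526×10¹¹)^(1/4).

T ≈ 625 K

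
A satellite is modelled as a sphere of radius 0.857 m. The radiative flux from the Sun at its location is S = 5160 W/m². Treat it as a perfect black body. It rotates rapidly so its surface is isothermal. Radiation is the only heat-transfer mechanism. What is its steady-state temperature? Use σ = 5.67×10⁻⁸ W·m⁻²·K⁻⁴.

T ≈ 388 K

At equilibrium, absorbed power = emitted power.
Absorbing cross-section = πr² = 2.307 m²; emitting surface = 4πr² = 9.229 m² (ratio 4).
S·A_cross = εσ·A_surf·T⁴  ⇒  T⁴ = S/(4σ).
T⁴ = 1.00·5160/(4·5.67×10⁻⁸) = 2.275×10¹⁰ K⁴.
T = (2.275×10¹⁰)^(1/4).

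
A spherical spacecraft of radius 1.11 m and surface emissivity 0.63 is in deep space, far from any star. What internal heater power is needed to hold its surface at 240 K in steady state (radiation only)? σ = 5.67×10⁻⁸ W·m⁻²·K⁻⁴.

P ≈ 1830 W

P = εσ·4πr²·T⁴.
4πr² = 15.48 m²; T⁴ = 3.318×10⁹ K⁴.
P = 0.63·5.67×10⁻⁸·15.48·3.318×10⁹.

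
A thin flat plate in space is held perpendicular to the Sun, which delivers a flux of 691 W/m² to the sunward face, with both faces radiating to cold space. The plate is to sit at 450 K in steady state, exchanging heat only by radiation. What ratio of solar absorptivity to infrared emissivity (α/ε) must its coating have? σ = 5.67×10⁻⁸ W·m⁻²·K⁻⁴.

Balance: αS·A = εσ·2A·T⁴ ⇒ α/ε = 2σT⁴/S.
α/ε = 2·5.67×10⁻⁸·(450)⁴/691 = 2·5.67×10⁻⁸·4.101×10¹⁰/691.

α/ε ≈ 6.73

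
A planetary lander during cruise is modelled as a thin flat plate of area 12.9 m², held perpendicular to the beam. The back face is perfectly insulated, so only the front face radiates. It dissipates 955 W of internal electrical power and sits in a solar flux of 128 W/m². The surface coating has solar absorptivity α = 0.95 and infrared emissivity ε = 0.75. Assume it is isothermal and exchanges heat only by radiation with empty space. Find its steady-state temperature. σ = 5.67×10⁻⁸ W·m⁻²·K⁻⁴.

T ≈ 260 K

At steady state, absorbed solar power + internal power = radiated power.
Absorbed: α·S·A_cross = 0.95·128·12.90 = 1569 W (cross-section A).
Total input = 1569 + 955 = 2524 W.
Radiated: εσ·A_surf·T⁴ with A_surf = A = 12.90 m².
T⁴ = 2524/(0.75·5.67×10⁻⁸·12.90) = 4.600×10⁹ K⁴.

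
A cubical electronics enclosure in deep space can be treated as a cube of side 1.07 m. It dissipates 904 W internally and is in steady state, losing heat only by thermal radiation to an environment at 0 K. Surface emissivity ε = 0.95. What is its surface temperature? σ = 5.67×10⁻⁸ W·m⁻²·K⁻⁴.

T ≈ 222 K

Steady state: internal power = radiated power, P = εσA T⁴.
Radiating area A = 6L² = 6.869 m².
T⁴ = P/(εσA) = 904/(0.95·5.67×10⁻⁸·6.869) = 2.443×10⁹ K⁴.
T = (2.443×10⁹)^(1/4).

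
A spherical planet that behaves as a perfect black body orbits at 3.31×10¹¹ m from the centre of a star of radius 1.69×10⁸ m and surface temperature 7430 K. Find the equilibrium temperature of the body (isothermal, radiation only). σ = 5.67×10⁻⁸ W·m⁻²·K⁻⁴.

T ≈ 119 K

The star's surface emits σT_*⁴; at distance d the flux is S = σT_*⁴(R_*/d)².
S = 5.67×10⁻⁸·(7430)⁴·(1.69×10⁸/3.31×10¹¹)² = 45.05 W/m².
For an isothermal sphere T⁴ = (1−a)S/(4σ) = 1.986×10⁸ K⁴.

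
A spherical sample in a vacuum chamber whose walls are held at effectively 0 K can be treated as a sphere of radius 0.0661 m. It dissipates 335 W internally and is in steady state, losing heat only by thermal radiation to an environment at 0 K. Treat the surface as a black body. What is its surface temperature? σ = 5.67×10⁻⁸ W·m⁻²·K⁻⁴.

T ≈ 573 K

Steady state: internal power = radiated power, P = εσA T⁴.
Radiating area A = 4πr² = 0.05491 m².
T⁴ = P/(εσA) = 335/(1.0·5.67×10⁻⁸·0.05491) = 1.076×10¹¹ K⁴.
T = (1.076×10¹¹)^(1/4).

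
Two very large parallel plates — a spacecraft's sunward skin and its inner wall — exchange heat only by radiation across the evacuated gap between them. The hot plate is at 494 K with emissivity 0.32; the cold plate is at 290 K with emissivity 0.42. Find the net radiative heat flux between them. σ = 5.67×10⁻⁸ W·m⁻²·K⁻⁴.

For two infinite grey parallel plates, q = σ(T₁⁴ − T₂⁴)/(1/ε₁ + 1/ε₂ − 1).
T₁⁴ − T₂⁴ = 5.955×10¹⁰ − 7.073×10⁹ = 5.248×10¹⁰ K⁴.
1/ε₁ + 1/ε₂ − 1 = 3.125 + 2.381 − 1 = 4.506.
q = 5.67×10⁻⁸ × 5.248×10¹⁰ / 4.506.

q ≈ 660 W/m²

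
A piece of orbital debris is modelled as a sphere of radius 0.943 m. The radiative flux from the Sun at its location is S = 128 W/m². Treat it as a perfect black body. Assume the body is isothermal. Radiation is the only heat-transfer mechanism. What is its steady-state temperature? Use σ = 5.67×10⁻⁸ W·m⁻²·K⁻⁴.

At equilibrium, absorbed power = emitted power.
Absorbing cross-section = πr² = 2.794 m²; emitting surface = 4πr² = 11.17 m² (ratio 4).
S·A_cross = εσ·A_surf·T⁴  ⇒  T⁴ = S/(4σ).
T⁴ = 1.00·128/(4·5.67×10⁻⁸) = 5.644×10⁸ K⁴.
T = (5.644×10⁸)^(1/4).

T ≈ 154 K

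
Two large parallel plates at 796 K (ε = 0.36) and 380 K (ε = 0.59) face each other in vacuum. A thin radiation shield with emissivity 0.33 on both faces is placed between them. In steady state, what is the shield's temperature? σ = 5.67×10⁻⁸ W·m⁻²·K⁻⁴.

T_s ≈ 658 K

In steady state the net flux on the hot side equals that on the cold side.
σ(T₁⁴−T_s⁴)/D₁ = σ(T_s⁴−T₂⁴)/D₂, with D₁ = 1/ε₁+1/ε_s−1 = 4.808, D₂ = 1/ε_s+1/ε₂−1 = 3.725.
Solve for T_s⁴: T_s⁴ = (D₂·T₁⁴ + D₁·T₂⁴)/(D₁+D₂) = 1.870×10¹¹ K⁴.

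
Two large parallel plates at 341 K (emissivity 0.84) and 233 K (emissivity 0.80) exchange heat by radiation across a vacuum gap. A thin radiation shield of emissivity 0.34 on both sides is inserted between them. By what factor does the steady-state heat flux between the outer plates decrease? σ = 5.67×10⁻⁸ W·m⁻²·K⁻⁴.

factor ≈ 4.39

Without shield: q₀ = σΔ(T⁴)/(1/ε₁+1/ε₂−1) with denominator 1.440.
With shield the two gaps are in series; the resistances add: (1/ε₁+1/ε_s−1)+(1/ε_s+1/ε₂−1) = 3.132+3.191 = 6.323.
Heat-flux ratio q₀/q = 6.323/1.440.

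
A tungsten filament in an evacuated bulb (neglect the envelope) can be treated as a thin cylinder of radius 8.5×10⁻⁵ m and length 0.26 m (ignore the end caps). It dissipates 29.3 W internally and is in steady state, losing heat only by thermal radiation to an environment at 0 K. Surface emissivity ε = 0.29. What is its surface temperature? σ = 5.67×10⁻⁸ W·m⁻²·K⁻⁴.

Steady state: internal power = radiated power, P = εσA T⁴.
Radiating area A = 2πrL = 1.389×10⁻⁴ m².
T⁴ = P/(εσA) = 29.3/(0.29·5.67×10⁻⁸·1.389×10⁻⁴) = 1.283×10¹³ K⁴.
T = (1.283×10¹³)^(1/4).

T ≈ 1890 K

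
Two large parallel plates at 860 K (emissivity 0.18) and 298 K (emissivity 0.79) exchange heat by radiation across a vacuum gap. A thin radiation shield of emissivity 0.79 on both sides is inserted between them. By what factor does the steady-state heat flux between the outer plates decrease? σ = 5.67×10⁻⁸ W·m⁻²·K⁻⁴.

Without shield: q₀ = σΔ(T⁴)/(1/ε₁+1/ε₂−1) with denominator 5.821.
With shield the two gaps are in series; the resistances add: (1/ε₁+1/ε_s−1)+(1/ε_s+1/ε₂−1) = 5.821+1.532 = 7.353.
Heat-flux ratio q₀/q = 7.353/5.821.

factor ≈ 1.26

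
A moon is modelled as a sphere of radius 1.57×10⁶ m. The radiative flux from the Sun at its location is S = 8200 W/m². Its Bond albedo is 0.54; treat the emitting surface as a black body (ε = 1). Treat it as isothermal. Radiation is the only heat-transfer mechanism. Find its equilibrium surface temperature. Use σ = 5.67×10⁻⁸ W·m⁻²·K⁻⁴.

At equilibrium, absorbed power = emitted power.
Absorbing cross-section = πr² = 7.744×10¹² m²; emitting surface = 4πr² = 3.097×10¹³ m² (ratio 4).
(1−a)S·A_cross = εσ·A_surf·T⁴  ⇒  T⁴ = (1−a)S/(4σ).
T⁴ = 0.460·8200/(4·5.67×10⁻⁸) = 1.663×10¹⁰ K⁴.
T = (1.663×10¹⁰)^(1/4).

T ≈ 359 K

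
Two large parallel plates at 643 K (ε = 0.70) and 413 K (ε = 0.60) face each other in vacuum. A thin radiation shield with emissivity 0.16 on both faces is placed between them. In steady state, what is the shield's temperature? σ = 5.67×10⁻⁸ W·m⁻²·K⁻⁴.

T_s ≈ 564 K

In steady state the net flux on the hot side equals that on the cold side.
σ(T₁⁴−T_s⁴)/D₁ = σ(T_s⁴−T₂⁴)/D₂, with D₁ = 1/ε₁+1/ε_s−1 = 6.679, D₂ = 1/ε_s+1/ε₂−1 = 6.917.
Solve for T_s⁴: T_s⁴ = (D₂·T₁⁴ + D₁·T₂⁴)/(D₁+D₂) = 1.013×10¹¹ K⁴.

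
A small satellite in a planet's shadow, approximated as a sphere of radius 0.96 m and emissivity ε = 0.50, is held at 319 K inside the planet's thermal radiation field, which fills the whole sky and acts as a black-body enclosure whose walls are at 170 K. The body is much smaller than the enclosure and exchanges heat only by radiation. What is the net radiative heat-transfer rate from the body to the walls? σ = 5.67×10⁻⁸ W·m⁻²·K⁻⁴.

P_net ≈ 3130 W

For a small grey body in a large enclosure: P_net = εσA(T_body⁴ − T_wall⁴).
A = 4πr² = 11.58 m²; T_body⁴ − T_wall⁴ = 1.036×10¹⁰ − 8.352×10⁸ = 9.520×10⁹ K⁴.
|P_net| = 0.50·5.67×10⁻⁸·11.58·9.520×10⁹.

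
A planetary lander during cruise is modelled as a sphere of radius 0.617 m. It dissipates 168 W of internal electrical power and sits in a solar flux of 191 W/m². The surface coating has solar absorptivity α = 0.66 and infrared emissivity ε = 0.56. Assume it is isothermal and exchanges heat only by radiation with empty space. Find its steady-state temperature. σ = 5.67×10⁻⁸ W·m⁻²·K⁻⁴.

T ≈ 214 K

At steady state, absorbed solar power + internal power = radiated power.
Absorbed: α·S·A_cross = 0.66·191·1.196 = 150.8 W (cross-section πr²).
Total input = 150.8 + 168 = 318.8 W.
Radiated: εσ·A_surf·T⁴ with A_surf = 4πr² = 4.784 m².
T⁴ = 318.8/(0.56·5.67×10⁻⁸·4.784) = 2.099×10⁹ K⁴.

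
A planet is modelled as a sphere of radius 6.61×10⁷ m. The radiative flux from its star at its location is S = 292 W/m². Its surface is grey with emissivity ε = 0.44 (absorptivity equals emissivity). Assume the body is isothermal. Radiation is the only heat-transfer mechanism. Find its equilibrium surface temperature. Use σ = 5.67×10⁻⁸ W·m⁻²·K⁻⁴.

At equilibrium, absorbed power = emitted power.
Absorbing cross-section = πr² = 1.373×10¹⁶ m²; emitting surface = 4πr² = 5.491×10¹⁶ m² (ratio 4).
εS·A_cross = εσ·A_surf·T⁴  ⇒  T⁴ = S/(4σ)   (ε cancels).
T⁴ = 292/(4·5.67×10⁻⁸) = 1.287×10⁹ K⁴.
T = (1.287×10⁹)^(1/4).

T ≈ 189 K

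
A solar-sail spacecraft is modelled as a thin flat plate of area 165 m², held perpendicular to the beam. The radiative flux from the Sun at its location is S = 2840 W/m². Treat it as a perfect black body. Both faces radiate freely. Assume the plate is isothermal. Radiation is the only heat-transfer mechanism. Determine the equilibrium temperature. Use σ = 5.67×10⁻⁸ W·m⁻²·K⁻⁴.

T ≈ 398 K

At equilibrium, absorbed power = emitted power.
Absorbing cross-section = A = 165.0 m²; emitting surface = 2A = 330.0 m² (ratio 2).
S·A_cross = εσ·A_surf·T⁴  ⇒  T⁴ = S/(2σ).
T⁴ = 1.00·2840/(2·5.67×10⁻⁸) = 2.504×10¹⁰ K⁴.
T = (2.504×10¹⁰)^(1/4).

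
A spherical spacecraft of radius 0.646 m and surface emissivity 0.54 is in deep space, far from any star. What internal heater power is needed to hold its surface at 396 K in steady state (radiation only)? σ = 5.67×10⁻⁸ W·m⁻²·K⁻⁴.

P ≈ 3950 W

P = εσ·4πr²·T⁴.
4πr² = 5.244 m²; T⁴ = 2.459×10¹⁰ K⁴.
P = 0.54·5.67×10⁻⁸·5.244·2.459×10¹⁰.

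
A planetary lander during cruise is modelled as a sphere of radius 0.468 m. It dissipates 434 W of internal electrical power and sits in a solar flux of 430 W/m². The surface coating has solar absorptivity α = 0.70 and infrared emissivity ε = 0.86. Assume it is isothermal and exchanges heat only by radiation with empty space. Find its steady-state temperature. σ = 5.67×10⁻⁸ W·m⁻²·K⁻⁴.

T ≈ 263 K

At steady state, absorbed solar power + internal power = radiated power.
Absorbed: α·S·A_cross = 0.70·430·0.6881 = 207.1 W (cross-section πr²).
Total input = 207.1 + 434 = 641.1 W.
Radiated: εσ·A_surf·T⁴ with A_surf = 4πr² = 2.752 m².
T⁴ = 641.1/(0.86·5.67×10⁻⁸·2.752) = 4.777×10⁹ K⁴.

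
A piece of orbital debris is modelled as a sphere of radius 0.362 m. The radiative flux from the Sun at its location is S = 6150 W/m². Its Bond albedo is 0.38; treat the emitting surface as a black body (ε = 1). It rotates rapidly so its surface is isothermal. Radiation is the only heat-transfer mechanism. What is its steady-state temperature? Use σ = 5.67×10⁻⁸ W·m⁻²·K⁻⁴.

T ≈ 360 K

At equilibrium, absorbed power = emitted power.
Absorbing cross-section = πr² = 0.4117 m²; emitting surface = 4πr² = 1.647 m² (ratio 4).
(1−a)S·A_cross = εσ·A_surf·T⁴  ⇒  T⁴ = (1−a)S/(4σ).
T⁴ = 0.620·6150/(4·5.67×10⁻⁸) = 1.681×10¹⁰ K⁴.
T = (1.681×10¹⁰)^(1/4).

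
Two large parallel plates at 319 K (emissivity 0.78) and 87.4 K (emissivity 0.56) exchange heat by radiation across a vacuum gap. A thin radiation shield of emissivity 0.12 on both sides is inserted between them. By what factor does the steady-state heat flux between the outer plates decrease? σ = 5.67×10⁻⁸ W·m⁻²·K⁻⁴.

Without shield: q₀ = σΔ(T⁴)/(1/ε₁+1/ε₂−1) with denominator 2.068.
With shield the two gaps are in series; the resistances add: (1/ε₁+1/ε_s−1)+(1/ε_s+1/ε₂−1) = 8.615+9.119 = 17.73.
Heat-flux ratio q₀/q = 17.73/2.068.

factor ≈ 8.58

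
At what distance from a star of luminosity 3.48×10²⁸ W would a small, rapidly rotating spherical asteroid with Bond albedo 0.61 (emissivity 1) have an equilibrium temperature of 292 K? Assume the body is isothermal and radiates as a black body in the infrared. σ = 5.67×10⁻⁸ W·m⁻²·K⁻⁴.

For an isothermal black-emitting sphere, (1−a)S·πr² = σ·4πr²·T⁴ ⇒ S = 4σT⁴/(1−a).
S = 4·5.67×10⁻⁸·(292)⁴/0.390 = 4228 W/m².
Flux falls as S = L/(4πd²), so d = √(L/(4πS)) = √(3.48×10²⁸/(4π·4228)).

d ≈ 8.09×10¹¹ m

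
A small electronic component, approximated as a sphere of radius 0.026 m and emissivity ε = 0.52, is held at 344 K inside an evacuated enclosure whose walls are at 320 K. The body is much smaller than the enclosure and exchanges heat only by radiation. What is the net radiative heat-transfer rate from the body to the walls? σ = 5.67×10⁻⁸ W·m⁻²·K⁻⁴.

P_net ≈ 0.881 W

For a small grey body in a large enclosure: P_net = εσA(T_body⁴ − T_wall⁴).
A = 4πr² = 0.008495 m²; T_body⁴ − T_wall⁴ = 1.400×10¹⁰ − 1.049×10¹⁰ = 3.518×10⁹ K⁴.
|P_net| = 0.52·5.67×10⁻⁸·0.008495·3.518×10⁹.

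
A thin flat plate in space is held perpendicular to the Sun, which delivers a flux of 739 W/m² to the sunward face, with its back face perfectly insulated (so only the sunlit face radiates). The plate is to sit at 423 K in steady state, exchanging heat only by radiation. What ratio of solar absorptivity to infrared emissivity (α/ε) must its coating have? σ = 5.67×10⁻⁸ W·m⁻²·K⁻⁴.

Balance: αS·A = εσ·1A·T⁴ ⇒ α/ε = σT⁴/S.
α/ε = 5.67×10⁻⁸·(423)⁴/739 = 5.67×10⁻⁸·3.202×10¹⁰/739.

α/ε ≈ 2.46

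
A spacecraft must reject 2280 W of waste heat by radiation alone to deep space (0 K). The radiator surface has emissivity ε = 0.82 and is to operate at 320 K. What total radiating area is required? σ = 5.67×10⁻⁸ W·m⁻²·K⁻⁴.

A ≈ 4.68 m²

P = εσA T⁴ ⇒ A = P/(εσT⁴).
T⁴ = 1.049×10¹⁰ K⁴.
A = 2280/(0.82 × 5.67×10⁻⁸ × 1.049×10¹⁰).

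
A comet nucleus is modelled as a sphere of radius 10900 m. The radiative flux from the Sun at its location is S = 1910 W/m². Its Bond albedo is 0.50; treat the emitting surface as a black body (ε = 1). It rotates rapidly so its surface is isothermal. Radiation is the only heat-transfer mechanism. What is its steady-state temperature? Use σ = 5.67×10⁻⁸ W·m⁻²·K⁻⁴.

At equilibrium, absorbed power = emitted power.
Absorbing cross-section = πr² = 3.733×10⁸ m²; emitting surface = 4πr² = 1.493×10⁹ m² (ratio 4).
(1−a)S·A_cross = εσ·A_surf·T⁴  ⇒  T⁴ = (1−a)S/(4σ).
T⁴ = 0.500·1910/(4·5.67×10⁻⁸) = 4.211×10⁹ K⁴.
T = (4.211×10⁹)^(1/4).

T ≈ 255 K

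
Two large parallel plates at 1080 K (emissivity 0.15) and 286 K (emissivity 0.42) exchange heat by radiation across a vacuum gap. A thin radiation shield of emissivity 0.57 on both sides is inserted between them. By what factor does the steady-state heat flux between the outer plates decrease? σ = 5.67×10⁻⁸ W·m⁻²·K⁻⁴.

Without shield: q₀ = σΔ(T⁴)/(1/ε₁+1/ε₂−1) with denominator 8.048.
With shield the two gaps are in series; the resistances add: (1/ε₁+1/ε_s−1)+(1/ε_s+1/ε₂−1) = 7.421+3.135 = 10.56.
Heat-flux ratio q₀/q = 10.56/8.048.

factor ≈ 1.31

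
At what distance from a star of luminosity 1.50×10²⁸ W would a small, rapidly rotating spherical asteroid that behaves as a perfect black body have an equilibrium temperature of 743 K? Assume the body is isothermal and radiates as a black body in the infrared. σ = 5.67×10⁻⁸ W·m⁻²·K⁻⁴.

For an isothermal black-emitting sphere, (1−a)S·πr² = σ·4πr²·T⁴ ⇒ S = 4σT⁴/(1−a).
S = 4·5.67×10⁻⁸·(743)⁴/1.00 = 69120 W/m².
Flux falls as S = L/(4πd²), so d = √(L/(4πS)) = √(1.50×10²⁸/(4π·69120)).

d ≈ 1.31×10¹¹ m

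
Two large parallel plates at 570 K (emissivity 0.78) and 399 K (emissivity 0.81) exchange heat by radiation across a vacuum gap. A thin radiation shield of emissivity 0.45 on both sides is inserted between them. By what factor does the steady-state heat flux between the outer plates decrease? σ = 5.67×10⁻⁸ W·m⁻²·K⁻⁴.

Without shield: q₀ = σΔ(T⁴)/(1/ε₁+1/ε₂−1) with denominator 1.517.
With shield the two gaps are in series; the resistances add: (1/ε₁+1/ε_s−1)+(1/ε_s+1/ε₂−1) = 2.504+2.457 = 4.961.
Heat-flux ratio q₀/q = 4.961/1.517.

factor ≈ 3.27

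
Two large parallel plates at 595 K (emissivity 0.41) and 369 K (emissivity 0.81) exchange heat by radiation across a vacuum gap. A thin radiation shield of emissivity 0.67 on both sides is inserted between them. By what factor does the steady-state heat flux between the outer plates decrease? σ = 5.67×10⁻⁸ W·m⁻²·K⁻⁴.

Without shield: q₀ = σΔ(T⁴)/(1/ε₁+1/ε₂−1) with denominator 2.674.
With shield the two gaps are in series; the resistances add: (1/ε₁+1/ε_s−1)+(1/ε_s+1/ε₂−1) = 2.932+1.727 = 4.659.
Heat-flux ratio q₀/q = 4.659/2.674.

factor ≈ 1.74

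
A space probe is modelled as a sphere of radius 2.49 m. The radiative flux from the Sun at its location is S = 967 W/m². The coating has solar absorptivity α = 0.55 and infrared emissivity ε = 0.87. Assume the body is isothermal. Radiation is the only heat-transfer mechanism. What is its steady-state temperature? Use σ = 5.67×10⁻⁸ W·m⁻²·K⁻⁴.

At equilibrium, absorbed power = emitted power.
Absorbing cross-section = πr² = 19.48 m²; emitting surface = 4πr² = 77.91 m² (ratio 4).
αS·A_cross = εσ·A_surf·T⁴  ⇒  T⁴ = αS/(ε·4σ).
T⁴ = 0.550·967/(0.87·4·5.67×10⁻⁸) = 2.695×10⁹ K⁴.
T = (2.695×10⁹)^(1/4).

T ≈ 228 K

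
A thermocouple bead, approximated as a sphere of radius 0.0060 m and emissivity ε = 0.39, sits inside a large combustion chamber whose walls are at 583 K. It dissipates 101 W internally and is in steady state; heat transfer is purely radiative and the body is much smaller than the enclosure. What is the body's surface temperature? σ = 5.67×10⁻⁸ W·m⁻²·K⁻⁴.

For a small grey body in a large enclosure, net radiated power = εσA(T⁴ − T_w⁴).
Steady state: P = εσA(T⁴ − T_w⁴) with A = 4πr² = 4.524×10⁻⁴ m².
T⁴ = P/(εσA) + T_w⁴ = 101/(0.39·5.67×10⁻⁸·4.524×10⁻⁴) + (583)⁴
    = 1.010×10¹³ + 1.155×10¹¹ = 1.021×10¹³ K⁴.

T ≈ 1790 K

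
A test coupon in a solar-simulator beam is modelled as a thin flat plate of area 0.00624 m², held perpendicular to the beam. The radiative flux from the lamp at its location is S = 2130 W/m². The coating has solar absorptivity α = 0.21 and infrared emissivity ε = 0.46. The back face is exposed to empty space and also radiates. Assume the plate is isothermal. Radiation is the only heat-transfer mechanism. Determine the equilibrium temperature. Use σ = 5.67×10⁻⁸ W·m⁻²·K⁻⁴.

T ≈ 304 K

At equilibrium, absorbed power = emitted power.
Absorbing cross-section = A = 0.006240 m²; emitting surface = 2A = 0.01248 m² (ratio 2).
αS·A_cross = εσ·A_surf·T⁴  ⇒  T⁴ = αS/(ε·2σ).
T⁴ = 0.210·2130/(0.46·2·5.67×10⁻⁸) = 8.575×10⁹ K⁴.
T = (8.575×10⁹)^(1/4).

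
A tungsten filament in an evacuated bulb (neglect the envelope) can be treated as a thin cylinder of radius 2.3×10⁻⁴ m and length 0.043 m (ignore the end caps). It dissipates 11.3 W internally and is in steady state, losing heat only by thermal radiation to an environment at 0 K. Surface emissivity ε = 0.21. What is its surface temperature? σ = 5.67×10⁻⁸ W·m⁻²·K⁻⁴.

T ≈ 1980 K

Steady state: internal power = radiated power, P = εσA T⁴.
Radiating area A = 2πrL = 6.214×10⁻⁵ m².
T⁴ = P/(εσA) = 11.3/(0.21·5.67×10⁻⁸·6.214×10⁻⁵) = 1.527×10¹³ K⁴.
T = (1.527×10¹³)^(1/4).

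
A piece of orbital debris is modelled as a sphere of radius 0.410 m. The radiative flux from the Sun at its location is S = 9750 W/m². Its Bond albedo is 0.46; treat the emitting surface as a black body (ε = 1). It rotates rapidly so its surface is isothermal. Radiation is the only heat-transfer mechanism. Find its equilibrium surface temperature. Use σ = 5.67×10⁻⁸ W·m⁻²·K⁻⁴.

At equilibrium, absorbed power = emitted power.
Absorbing cross-section = πr² = 0.5281 m²; emitting surface = 4πr² = 2.112 m² (ratio 4).
(1−a)S·A_cross = εσ·A_surf·T⁴  ⇒  T⁴ = (1−a)S/(4σ).
T⁴ = 0.540·9750/(4·5.67×10⁻⁸) = 2.321×10¹⁰ K⁴.
T = (2.321×10¹⁰)^(1/4).

T ≈ 390 K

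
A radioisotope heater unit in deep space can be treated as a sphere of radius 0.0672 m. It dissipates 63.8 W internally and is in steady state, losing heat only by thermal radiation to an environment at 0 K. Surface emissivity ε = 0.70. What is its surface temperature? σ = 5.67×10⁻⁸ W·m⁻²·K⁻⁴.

T ≈ 410 K

Steady state: internal power = radiated power, P = εσA T⁴.
Radiating area A = 4πr² = 0.05675 m².
T⁴ = P/(εσA) = 63.8/(0.70·5.67×10⁻⁸·0.05675) = 2.833×10¹⁰ K⁴.
T = (2.833×10¹⁰)^(1/4).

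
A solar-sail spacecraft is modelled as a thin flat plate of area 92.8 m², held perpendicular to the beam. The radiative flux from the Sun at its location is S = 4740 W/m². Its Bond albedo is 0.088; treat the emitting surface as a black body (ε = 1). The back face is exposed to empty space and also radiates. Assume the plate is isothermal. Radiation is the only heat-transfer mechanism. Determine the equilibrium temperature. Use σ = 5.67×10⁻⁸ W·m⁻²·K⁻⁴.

T ≈ 442 K

At equilibrium, absorbed power = emitted power.
Absorbing cross-section = A = 92.80 m²; emitting surface = 2A = 185.6 m² (ratio 2).
(1−a)S·A_cross = εσ·A_surf·T⁴  ⇒  T⁴ = (1−a)S/(2σ).
T⁴ = 0.912·4740/(2·5.67×10⁻⁸) = 3.812×10¹⁰ K⁴.
T = (3.812×10¹⁰)^(1/4).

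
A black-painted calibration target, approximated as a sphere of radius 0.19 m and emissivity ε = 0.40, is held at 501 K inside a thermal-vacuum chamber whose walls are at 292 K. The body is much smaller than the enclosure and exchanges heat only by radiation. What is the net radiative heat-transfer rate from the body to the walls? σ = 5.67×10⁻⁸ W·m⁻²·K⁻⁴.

For a small grey body in a large enclosure: P_net = εσA(T_body⁴ − T_wall⁴).
A = 4πr² = 0.4536 m²; T_body⁴ − T_wall⁴ = 6.300×10¹⁰ − 7.270×10⁹ = 5.573×10¹⁰ K⁴.
|P_net| = 0.40·5.67×10⁻⁸·0.4536·5.573×10¹⁰.

P_net ≈ 573 W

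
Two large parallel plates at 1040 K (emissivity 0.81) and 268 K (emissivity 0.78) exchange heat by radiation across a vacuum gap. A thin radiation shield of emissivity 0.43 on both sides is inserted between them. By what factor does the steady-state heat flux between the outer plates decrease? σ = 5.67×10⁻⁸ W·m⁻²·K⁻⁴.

factor ≈ 3.41

Without shield: q₀ = σΔ(T⁴)/(1/ε₁+1/ε₂−1) with denominator 1.517.
With shield the two gaps are in series; the resistances add: (1/ε₁+1/ε_s−1)+(1/ε_s+1/ε₂−1) = 2.560+2.608 = 5.168.
Heat-flux ratio q₀/q = 5.168/1.517.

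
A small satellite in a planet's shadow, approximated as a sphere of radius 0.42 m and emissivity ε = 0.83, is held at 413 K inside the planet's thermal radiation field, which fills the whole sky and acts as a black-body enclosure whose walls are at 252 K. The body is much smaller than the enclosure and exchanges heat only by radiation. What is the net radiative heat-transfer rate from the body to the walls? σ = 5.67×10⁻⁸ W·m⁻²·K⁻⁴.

For a small grey body in a large enclosure: P_net = εσA(T_body⁴ − T_wall⁴).
A = 4πr² = 2.217 m²; T_body⁴ − T_wall⁴ = 2.909×10¹⁰ − 4.033×10⁹ = 2.506×10¹⁰ K⁴.
|P_net| = 0.83·5.67×10⁻⁸·2.217·2.506×10¹⁰.

P_net ≈ 2610 W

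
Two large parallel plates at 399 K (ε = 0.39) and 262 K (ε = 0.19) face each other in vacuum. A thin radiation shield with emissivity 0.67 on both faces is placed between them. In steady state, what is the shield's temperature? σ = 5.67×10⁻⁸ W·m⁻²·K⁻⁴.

T_s ≈ 367 K

In steady state the net flux on the hot side equals that on the cold side.
σ(T₁⁴−T_s⁴)/D₁ = σ(T_s⁴−T₂⁴)/D₂, with D₁ = 1/ε₁+1/ε_s−1 = 3.057, D₂ = 1/ε_s+1/ε₂−1 = 5.756.
Solve for T_s⁴: T_s⁴ = (D₂·T₁⁴ + D₁·T₂⁴)/(D₁+D₂) = 1.819×10¹⁰ K⁴.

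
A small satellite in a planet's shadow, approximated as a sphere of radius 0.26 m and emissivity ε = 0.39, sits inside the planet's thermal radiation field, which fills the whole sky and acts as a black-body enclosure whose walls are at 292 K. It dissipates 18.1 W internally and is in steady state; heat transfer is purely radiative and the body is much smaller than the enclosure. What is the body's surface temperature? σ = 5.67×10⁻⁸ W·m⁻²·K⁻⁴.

T ≈ 301 K

For a small grey body in a large enclosure, net radiated power = εσA(T⁴ − T_w⁴).
Steady state: P = εσA(T⁴ − T_w⁴) with A = 4πr² = 0.8495 m².
T⁴ = P/(εσA) + T_w⁴ = 18.1/(0.39·5.67×10⁻⁸·0.8495) + (292)⁴
    = 9.636×10⁸ + 7.270×10⁹ = 8.233×10⁹ K⁴.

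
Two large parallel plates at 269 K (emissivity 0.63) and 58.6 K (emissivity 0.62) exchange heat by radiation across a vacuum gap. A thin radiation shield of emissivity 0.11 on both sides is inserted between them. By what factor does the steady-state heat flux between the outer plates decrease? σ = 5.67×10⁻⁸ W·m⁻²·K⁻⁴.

factor ≈ 8.81

Without shield: q₀ = σΔ(T⁴)/(1/ε₁+1/ε₂−1) with denominator 2.200.
With shield the two gaps are in series; the resistances add: (1/ε₁+1/ε_s−1)+(1/ε_s+1/ε₂−1) = 9.678+9.704 = 19.38.
Heat-flux ratio q₀/q = 19.38/2.200.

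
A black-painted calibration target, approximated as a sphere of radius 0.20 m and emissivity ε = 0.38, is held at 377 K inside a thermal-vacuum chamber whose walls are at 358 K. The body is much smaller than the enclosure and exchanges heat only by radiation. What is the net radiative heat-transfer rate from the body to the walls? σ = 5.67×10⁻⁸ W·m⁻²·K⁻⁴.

For a small grey body in a large enclosure: P_net = εσA(T_body⁴ − T_wall⁴).
A = 4πr² = 0.5027 m²; T_body⁴ − T_wall⁴ = 2.020×10¹⁰ − 1.643×10¹⁰ = 3.775×10⁹ K⁴.
|P_net| = 0.38·5.67×10⁻⁸·0.5027·3.775×10⁹.

P_net ≈ 40.9 W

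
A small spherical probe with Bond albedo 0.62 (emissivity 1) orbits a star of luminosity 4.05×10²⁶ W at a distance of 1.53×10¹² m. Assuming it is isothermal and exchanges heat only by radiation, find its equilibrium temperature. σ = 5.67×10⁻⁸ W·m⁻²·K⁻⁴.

T ≈ 69.3 K

First find the stellar flux at distance d: S = L/(4πd²) = 4.05×10²⁶/(4π·(1.53×10¹²)²) = 13.77 W/m².
For an isothermal sphere, absorbed (1−a)S·πr² = emitted σ·4πr²·T⁴, so T⁴ = (1−a)S/(4σ).
T⁴ = 0.380·13.77/(4·5.67×10⁻⁸) = 2.307×10⁷ K⁴.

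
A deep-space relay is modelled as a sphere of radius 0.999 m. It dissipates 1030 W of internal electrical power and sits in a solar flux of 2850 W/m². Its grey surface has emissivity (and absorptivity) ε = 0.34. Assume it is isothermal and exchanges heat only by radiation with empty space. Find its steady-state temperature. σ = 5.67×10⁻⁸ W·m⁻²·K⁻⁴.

T ≈ 360 K

At steady state, absorbed solar power + internal power = radiated power.
Absorbed: α·S·A_cross = 0.34·2850·3.135 = 3038 W (cross-section πr²).
Total input = 3038 + 1030 = 4068 W.
Radiated: εσ·A_surf·T⁴ with A_surf = 4πr² = 12.54 m².
T⁴ = 4068/(0.34·5.67×10⁻⁸·12.54) = 1.683×10¹⁰ K⁴.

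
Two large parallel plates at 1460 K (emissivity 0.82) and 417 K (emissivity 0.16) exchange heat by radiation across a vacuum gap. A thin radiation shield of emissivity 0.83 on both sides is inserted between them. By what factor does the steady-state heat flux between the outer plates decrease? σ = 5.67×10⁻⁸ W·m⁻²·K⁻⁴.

factor ≈ 1.22

Without shield: q₀ = σΔ(T⁴)/(1/ε₁+1/ε₂−1) with denominator 6.470.
With shield the two gaps are in series; the resistances add: (1/ε₁+1/ε_s−1)+(1/ε_s+1/ε₂−1) = 1.424+6.455 = 7.879.
Heat-flux ratio q₀/q = 7.879/6.470.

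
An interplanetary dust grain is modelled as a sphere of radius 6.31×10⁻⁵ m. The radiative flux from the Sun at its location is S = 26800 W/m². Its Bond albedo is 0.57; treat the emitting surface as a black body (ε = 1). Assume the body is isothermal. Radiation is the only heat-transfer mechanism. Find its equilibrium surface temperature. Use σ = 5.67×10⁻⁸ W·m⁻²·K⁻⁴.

T ≈ 475 K

At equilibrium, absorbed power = emitted power.
Absorbing cross-section = πr² = 1.251×10⁻⁸ m²; emitting surface = 4πr² = 5.003×10⁻⁸ m² (ratio 4).
(1−a)S·A_cross = εσ·A_surf·T⁴  ⇒  T⁴ = (1−a)S/(4σ).
T⁴ = 0.430·26800/(4·5.67×10⁻⁸) = 5.081×10¹⁰ K⁴.
T = (5.081×10¹⁰)^(1/4).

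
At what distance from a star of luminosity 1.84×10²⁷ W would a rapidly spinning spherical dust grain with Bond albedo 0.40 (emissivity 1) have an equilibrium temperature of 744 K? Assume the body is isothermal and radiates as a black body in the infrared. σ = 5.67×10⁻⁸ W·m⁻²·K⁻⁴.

For an isothermal black-emitting sphere, (1−a)S·πr² = σ·4πr²·T⁴ ⇒ S = 4σT⁴/(1−a).
S = 4·5.67×10⁻⁸·(744)⁴/0.600 = 1.158×10⁵ W/m².
Flux falls as S = L/(4πd²), so d = √(L/(4πS)) = √(1.84×10²⁷/(4π·1.158×10⁵)).

d ≈ 3.56×10¹⁰ m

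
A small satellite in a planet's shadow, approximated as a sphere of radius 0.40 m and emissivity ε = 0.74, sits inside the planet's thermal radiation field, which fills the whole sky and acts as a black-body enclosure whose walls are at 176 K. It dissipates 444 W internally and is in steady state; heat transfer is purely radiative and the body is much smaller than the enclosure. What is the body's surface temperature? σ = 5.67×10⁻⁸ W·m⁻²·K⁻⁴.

For a small grey body in a large enclosure, net radiated power = εσA(T⁴ − T_w⁴).
Steady state: P = εσA(T⁴ − T_w⁴) with A = 4πr² = 2.011 m².
T⁴ = P/(εσA) + T_w⁴ = 444/(0.74·5.67×10⁻⁸·2.011) + (176)⁴
    = 5.263×10⁹ + 9.595×10⁸ = 6.223×10⁹ K⁴.

T ≈ 281 K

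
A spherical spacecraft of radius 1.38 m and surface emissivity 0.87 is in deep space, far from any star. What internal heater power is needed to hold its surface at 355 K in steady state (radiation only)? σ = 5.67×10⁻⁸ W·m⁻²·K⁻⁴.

P ≈ 18700 W

P = εσ·4πr²·T⁴.
4πr² = 23.93 m²; T⁴ = 1.588×10¹⁰ K⁴.
P = 0.87·5.67×10⁻⁸·23.93·1.588×10¹⁰.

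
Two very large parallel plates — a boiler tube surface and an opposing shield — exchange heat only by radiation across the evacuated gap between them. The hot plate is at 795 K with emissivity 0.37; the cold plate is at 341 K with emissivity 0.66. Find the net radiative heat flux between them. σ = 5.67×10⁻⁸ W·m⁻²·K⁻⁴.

q ≈ 6800 W/m²

For two infinite grey parallel plates, q = σ(T₁⁴ − T₂⁴)/(1/ε₁ + 1/ε₂ − 1).
T₁⁴ − T₂⁴ = 3.995×10¹¹ − 1.352×10¹⁰ = 3.859×10¹¹ K⁴.
1/ε₁ + 1/ε₂ − 1 = 2.703 + 1.515 − 1 = 3.218.
q = 5.67×10⁻⁸ × 3.859×10¹¹ / 3.218.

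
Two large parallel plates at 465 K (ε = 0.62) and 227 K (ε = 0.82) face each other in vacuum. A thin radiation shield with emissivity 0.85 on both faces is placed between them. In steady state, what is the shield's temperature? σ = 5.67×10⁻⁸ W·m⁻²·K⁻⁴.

T_s ≈ 385 K

In steady state the net flux on the hot side equals that on the cold side.
σ(T₁⁴−T_s⁴)/D₁ = σ(T_s⁴−T₂⁴)/D₂, with D₁ = 1/ε₁+1/ε_s−1 = 1.789, D₂ = 1/ε_s+1/ε₂−1 = 1.396.
Solve for T_s⁴: T_s⁴ = (D₂·T₁⁴ + D₁·T₂⁴)/(D₁+D₂) = 2.198×10¹⁰ K⁴.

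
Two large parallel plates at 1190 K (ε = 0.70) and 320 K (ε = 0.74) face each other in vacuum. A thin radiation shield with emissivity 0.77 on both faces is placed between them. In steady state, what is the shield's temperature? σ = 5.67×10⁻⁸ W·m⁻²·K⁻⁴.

In steady state the net flux on the hot side equals that on the cold side.
σ(T₁⁴−T_s⁴)/D₁ = σ(T_s⁴−T₂⁴)/D₂, with D₁ = 1/ε₁+1/ε_s−1 = 1.727, D₂ = 1/ε_s+1/ε₂−1 = 1.650.
Solve for T_s⁴: T_s⁴ = (D₂·T₁⁴ + D₁·T₂⁴)/(D₁+D₂) = 9.851×10¹¹ K⁴.

T_s ≈ 996 K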